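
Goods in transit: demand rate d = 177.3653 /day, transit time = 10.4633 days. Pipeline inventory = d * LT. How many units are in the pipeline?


Pipeline = 177.3653 * 10.4633 = 1855.8263

1855.8263 units


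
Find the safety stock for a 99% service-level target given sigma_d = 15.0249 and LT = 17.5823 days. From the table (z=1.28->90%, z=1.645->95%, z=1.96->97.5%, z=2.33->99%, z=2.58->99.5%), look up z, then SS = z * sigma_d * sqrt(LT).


From the table, SL = 99% corresponds to z = 2.33
sqrt(LT) = sqrt(17.5823) = 4.1931
SS = 2.33 * 15.0249 * 4.1931 = 146.7930

146.7930 units


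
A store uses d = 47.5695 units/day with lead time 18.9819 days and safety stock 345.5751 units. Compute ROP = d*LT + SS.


d*LT = 47.5695 * 18.9819 = 902.9595
ROP = 902.9595 + 345.5751 = 1248.5346

1248.5346 units


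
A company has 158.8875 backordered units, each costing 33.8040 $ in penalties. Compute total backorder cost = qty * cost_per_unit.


Total = 158.8875 * 33.8040 = 5371.0331

5371.0331 $


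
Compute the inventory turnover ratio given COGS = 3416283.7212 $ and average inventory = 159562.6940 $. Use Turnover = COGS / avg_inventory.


Turnover = 3416283.7212 / 159562.6940 = 21.4103

21.4103


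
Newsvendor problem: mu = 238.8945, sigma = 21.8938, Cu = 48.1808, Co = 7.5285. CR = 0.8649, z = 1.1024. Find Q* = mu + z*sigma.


CR = Cu/(Cu+Co) = 48.1808/(48.1808+7.5285) = 0.8649
z = 1.1024
Q* = 238.8945 + 1.1024 * 21.8938 = 263.0302

263.0302 units


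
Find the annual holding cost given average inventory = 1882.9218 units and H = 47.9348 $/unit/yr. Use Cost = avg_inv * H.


Cost = 1882.9218 * 47.9348 = 90257.4799

90257.4799 $/yr


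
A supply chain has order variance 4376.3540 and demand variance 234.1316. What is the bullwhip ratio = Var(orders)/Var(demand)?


BW = 4376.3540 / 234.1316 = 18.6919

18.6919


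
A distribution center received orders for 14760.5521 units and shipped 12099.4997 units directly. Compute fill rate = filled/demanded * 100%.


FR = 12099.4997 / 14760.5521 * 100 = 81.9719

81.9719%


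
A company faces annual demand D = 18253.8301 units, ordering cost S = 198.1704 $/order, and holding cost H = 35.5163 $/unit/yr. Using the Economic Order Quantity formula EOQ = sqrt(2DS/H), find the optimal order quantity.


2*D*S = 2 * 18253.8301 * 198.1704 = 7234737.6249
2*D*S/H = 203701.8953
EOQ = sqrt(203701.8953) = 451.3335

451.3335 units


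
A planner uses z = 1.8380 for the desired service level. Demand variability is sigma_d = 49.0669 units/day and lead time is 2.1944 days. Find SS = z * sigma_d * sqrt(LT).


sqrt(LT) = sqrt(2.1944) = 1.4814
SS = 1.8380 * 49.0669 * 1.4814 = 133.5956

133.5956 units


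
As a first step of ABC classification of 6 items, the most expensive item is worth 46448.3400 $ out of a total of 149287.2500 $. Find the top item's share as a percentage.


Top item = 46448.3400
Total = 149287.2500
Percentage = 46448.3400 / 149287.2500 * 100 = 31.1134

31.1134%


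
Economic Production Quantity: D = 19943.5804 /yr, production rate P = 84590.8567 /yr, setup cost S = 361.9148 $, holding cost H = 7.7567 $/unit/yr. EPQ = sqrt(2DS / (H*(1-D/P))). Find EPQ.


1 - D/P = 1 - 0.2358 = 0.7642
H*(1-D/P) = 5.9279
2DS = 14435753.8235
EPQ = sqrt(2435205.7678) = 1560.5146

1560.5146 units


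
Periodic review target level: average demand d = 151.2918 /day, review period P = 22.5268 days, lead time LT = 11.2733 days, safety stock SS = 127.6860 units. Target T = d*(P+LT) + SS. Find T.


P + LT = 33.8001
d*(P+LT) = 151.2918 * 33.8001 = 5113.6780
T = 5113.6780 + 127.6860 = 5241.3640

5241.3640 units


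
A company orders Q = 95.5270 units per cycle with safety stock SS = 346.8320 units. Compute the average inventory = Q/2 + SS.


Q/2 = 47.7635
Avg = 47.7635 + 346.8320 = 394.5955

394.5955 units


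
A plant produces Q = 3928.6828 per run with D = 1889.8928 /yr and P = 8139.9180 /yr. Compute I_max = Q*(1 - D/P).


D/P = 0.2322
1 - D/P = 0.7678
I_max = 3928.6828 * 0.7678 = 3016.5373

3016.5373 units


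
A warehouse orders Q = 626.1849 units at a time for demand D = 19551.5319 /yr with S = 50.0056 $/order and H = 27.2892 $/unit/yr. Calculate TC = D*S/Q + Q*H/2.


Ordering cost = D*S/Q = 1561.3377
Holding cost = Q*H/2 = 8544.0425
TC = 1561.3377 + 8544.0425 = 10105.3802

10105.3802 $/yr


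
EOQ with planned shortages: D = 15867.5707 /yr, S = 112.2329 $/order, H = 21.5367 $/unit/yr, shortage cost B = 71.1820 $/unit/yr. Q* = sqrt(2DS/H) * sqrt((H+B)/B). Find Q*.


sqrt(2DS/H) = 406.6687
sqrt((H+B)/B) = 1.1413
Q* = 406.6687 * 1.1413 = 464.1296

464.1296 units


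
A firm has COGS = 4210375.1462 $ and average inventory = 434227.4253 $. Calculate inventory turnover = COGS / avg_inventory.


Turnover = 4210375.1462 / 434227.4253 = 9.6962

9.6962


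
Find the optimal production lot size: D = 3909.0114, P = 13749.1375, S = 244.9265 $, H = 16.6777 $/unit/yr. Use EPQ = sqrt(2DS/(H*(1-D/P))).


1 - D/P = 1 - 0.2843 = 0.7157
H*(1-D/P) = 11.9361
2DS = 1914840.9613
EPQ = sqrt(160424.7396) = 400.5306

400.5306 units


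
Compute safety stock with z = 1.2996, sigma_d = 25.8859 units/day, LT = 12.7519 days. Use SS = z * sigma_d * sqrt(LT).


sqrt(LT) = sqrt(12.7519) = 3.5710
SS = 1.2996 * 25.8859 * 3.5710 = 120.1325

120.1325 units


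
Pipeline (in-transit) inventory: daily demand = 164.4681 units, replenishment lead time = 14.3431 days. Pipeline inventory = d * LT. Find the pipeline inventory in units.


Pipeline = 164.4681 * 14.3431 = 2358.9824

2358.9824 units


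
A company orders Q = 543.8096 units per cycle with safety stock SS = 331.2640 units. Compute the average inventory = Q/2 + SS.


Q/2 = 271.9048
Avg = 271.9048 + 331.2640 = 603.1688

603.1688 units


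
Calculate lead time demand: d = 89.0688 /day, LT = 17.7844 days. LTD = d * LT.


LTD = 89.0688 * 17.7844 = 1584.0352

1584.0352 units


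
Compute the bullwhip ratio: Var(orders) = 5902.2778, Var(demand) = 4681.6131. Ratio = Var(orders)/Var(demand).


BW = 5902.2778 / 4681.6131 = 1.2607

1.2607


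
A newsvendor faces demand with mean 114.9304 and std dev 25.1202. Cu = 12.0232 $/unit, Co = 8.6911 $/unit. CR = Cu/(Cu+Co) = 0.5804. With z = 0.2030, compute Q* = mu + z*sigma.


CR = Cu/(Cu+Co) = 12.0232/(12.0232+8.6911) = 0.5804
z = 0.2030
Q* = 114.9304 + 0.2030 * 25.1202 = 120.0298

120.0298 units


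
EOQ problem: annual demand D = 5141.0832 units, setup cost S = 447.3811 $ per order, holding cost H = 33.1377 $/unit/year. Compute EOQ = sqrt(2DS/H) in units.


2*D*S = 2 * 5141.0832 * 447.3811 = 4600046.9144
2*D*S/H = 138816.1192
EOQ = sqrt(138816.1192) = 372.5804

372.5804 units


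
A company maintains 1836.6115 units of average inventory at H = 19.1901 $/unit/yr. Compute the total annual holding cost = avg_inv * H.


Cost = 1836.6115 * 19.1901 = 35244.7583

35244.7583 $/yr


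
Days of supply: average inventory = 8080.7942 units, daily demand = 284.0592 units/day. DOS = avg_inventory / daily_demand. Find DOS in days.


DOS = 8080.7942 / 284.0592 = 28.4476

28.4476 days


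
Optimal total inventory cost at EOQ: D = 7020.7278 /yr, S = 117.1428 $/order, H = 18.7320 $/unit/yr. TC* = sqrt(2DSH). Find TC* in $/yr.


2*D*S*H = 30811431.8222
TC* = sqrt(30811431.8222) = 5550.8046

5550.8046 $/yr


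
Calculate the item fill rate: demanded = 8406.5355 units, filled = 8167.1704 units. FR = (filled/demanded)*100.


FR = 8167.1704 / 8406.5355 * 100 = 97.1526

97.1526%


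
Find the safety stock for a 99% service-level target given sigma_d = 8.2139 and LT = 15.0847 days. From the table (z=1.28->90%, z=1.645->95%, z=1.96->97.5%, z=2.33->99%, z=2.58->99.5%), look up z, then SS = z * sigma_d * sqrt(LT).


From the table, SL = 99% corresponds to z = 2.33
sqrt(LT) = sqrt(15.0847) = 3.8839
SS = 2.33 * 8.2139 * 3.8839 = 74.3316

74.3316 units


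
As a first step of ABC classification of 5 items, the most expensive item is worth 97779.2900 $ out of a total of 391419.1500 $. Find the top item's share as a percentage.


Top item = 97779.2900
Total = 391419.1500
Percentage = 97779.2900 / 391419.1500 * 100 = 24.9807

24.9807%


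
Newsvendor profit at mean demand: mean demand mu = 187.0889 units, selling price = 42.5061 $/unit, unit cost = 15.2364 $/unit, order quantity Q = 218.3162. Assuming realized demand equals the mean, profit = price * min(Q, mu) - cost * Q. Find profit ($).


Sales at mu = min(218.3162, 187.0889) = 187.0889
Revenue = 42.5061 * 187.0889 = 7952.4195
Total cost = 15.2364 * 218.3162 = 3326.3529
Profit = 7952.4195 - 3326.3529 = 4626.0665

4626.0665 $


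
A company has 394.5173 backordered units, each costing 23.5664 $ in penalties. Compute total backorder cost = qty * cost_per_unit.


Total = 394.5173 * 23.5664 = 9297.3525

9297.3525 $


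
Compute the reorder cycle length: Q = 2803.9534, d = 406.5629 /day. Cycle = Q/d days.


Cycle = 2803.9534 / 406.5629 = 6.8967

6.8967 days


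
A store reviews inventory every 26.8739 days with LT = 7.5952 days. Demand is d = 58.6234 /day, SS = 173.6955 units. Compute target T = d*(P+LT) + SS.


P + LT = 34.4691
d*(P+LT) = 58.6234 * 34.4691 = 2020.6958
T = 2020.6958 + 173.6955 = 2194.3913

2194.3913 units


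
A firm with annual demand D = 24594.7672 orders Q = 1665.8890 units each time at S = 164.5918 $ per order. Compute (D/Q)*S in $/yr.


Number of orders = D/Q = 14.7637
Cost = 14.7637 * 164.5918 = 2429.9920

2429.9920 $/yr


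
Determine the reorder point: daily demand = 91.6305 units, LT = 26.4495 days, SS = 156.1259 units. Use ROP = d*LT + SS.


d*LT = 91.6305 * 26.4495 = 2423.5809
ROP = 2423.5809 + 156.1259 = 2579.7068

2579.7068 units


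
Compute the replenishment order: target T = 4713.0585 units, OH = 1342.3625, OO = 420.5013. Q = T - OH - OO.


Inventory position = OH + OO = 1342.3625 + 420.5013 = 1762.8638
Q = 4713.0585 - 1762.8638 = 2950.1947

2950.1947 units


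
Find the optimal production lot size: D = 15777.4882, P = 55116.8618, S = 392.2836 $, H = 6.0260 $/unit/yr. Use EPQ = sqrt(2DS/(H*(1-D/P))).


1 - D/P = 1 - 0.2863 = 0.7137
H*(1-D/P) = 4.3010
2DS = 12378499.7401
EPQ = sqrt(2878034.0400) = 1696.4769

1696.4769 units


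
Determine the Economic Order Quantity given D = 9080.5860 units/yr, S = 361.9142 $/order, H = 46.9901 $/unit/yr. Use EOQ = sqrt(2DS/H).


2*D*S = 2 * 9080.5860 * 361.9142 = 6572786.0354
2*D*S/H = 139875.9746
EOQ = sqrt(139875.9746) = 374.0000

374.0000 units


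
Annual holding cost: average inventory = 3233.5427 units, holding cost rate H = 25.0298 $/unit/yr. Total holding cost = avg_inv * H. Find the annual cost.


Cost = 3233.5427 * 25.0298 = 80934.9271

80934.9271 $/yr


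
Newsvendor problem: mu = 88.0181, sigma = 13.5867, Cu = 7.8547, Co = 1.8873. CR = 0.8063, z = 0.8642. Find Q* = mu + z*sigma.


CR = Cu/(Cu+Co) = 7.8547/(7.8547+1.8873) = 0.8063
z = 0.8642
Q* = 88.0181 + 0.8642 * 13.5867 = 99.7597

99.7597 units


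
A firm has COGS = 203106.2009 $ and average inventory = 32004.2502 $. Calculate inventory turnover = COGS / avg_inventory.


Turnover = 203106.2009 / 32004.2502 = 6.3462

6.3462


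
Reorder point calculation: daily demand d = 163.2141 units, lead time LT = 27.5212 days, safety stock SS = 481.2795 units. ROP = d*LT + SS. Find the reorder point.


d*LT = 163.2141 * 27.5212 = 4491.8479
ROP = 4491.8479 + 481.2795 = 4973.1274

4973.1274 units


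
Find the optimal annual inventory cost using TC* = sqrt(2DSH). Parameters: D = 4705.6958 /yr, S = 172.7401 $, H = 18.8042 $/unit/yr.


2*D*S*H = 30570452.8950
TC* = sqrt(30570452.8950) = 5529.0553

5529.0553 $/yr


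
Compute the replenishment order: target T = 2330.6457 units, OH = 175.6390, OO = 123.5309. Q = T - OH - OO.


Inventory position = OH + OO = 175.6390 + 123.5309 = 299.1699
Q = 2330.6457 - 299.1699 = 2031.4758

2031.4758 units


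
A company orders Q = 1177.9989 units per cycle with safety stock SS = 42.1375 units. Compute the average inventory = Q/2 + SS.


Q/2 = 588.9995
Avg = 588.9995 + 42.1375 = 631.1370

631.1370 units


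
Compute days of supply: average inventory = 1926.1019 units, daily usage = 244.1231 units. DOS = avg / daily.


DOS = 1926.1019 / 244.1231 = 7.8899

7.8899 days


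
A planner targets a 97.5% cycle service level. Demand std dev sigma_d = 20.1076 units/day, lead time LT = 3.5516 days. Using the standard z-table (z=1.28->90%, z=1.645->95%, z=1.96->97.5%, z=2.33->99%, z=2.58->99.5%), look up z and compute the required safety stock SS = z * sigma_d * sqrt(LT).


From the table, SL = 97.5% corresponds to z = 1.96
sqrt(LT) = sqrt(3.5516) = 1.8846
SS = 1.96 * 20.1076 * 1.8846 = 74.2725

74.2725 units


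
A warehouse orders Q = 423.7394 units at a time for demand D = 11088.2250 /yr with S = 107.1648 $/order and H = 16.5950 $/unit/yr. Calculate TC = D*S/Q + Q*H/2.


Ordering cost = D*S/Q = 2804.2410
Holding cost = Q*H/2 = 3515.9777
TC = 2804.2410 + 3515.9777 = 6320.2187

6320.2187 $/yr


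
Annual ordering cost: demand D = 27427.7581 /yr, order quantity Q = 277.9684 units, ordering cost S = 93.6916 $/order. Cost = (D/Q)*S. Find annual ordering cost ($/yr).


Number of orders = D/Q = 98.6722
Cost = 98.6722 * 93.6916 = 9244.7578

9244.7578 $/yr


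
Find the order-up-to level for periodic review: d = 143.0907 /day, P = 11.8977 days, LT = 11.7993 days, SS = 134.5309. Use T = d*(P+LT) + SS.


P + LT = 23.6970
d*(P+LT) = 143.0907 * 23.6970 = 3390.8203
T = 3390.8203 + 134.5309 = 3525.3512

3525.3512 units


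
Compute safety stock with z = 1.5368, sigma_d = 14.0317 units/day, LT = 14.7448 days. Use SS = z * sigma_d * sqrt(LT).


sqrt(LT) = sqrt(14.7448) = 3.8399
SS = 1.5368 * 14.0317 * 3.8399 = 82.8032

82.8032 units


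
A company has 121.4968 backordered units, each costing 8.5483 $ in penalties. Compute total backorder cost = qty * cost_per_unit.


Total = 121.4968 * 8.5483 = 1038.5911

1038.5911 $


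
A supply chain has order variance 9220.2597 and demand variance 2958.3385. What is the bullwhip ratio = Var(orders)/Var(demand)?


BW = 9220.2597 / 2958.3385 = 3.1167

3.1167


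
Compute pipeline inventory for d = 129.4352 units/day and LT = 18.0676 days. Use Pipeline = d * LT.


Pipeline = 129.4352 * 18.0676 = 2338.5834

2338.5834 units


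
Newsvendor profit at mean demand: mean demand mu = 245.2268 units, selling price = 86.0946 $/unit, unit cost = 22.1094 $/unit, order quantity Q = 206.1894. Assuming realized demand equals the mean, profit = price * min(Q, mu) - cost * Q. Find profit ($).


Sales at mu = min(206.1894, 245.2268) = 206.1894
Revenue = 86.0946 * 206.1894 = 17751.7939
Total cost = 22.1094 * 206.1894 = 4558.7239
Profit = 17751.7939 - 4558.7239 = 13193.0700

13193.0700 $


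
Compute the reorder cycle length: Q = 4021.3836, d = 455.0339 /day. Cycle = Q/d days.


Cycle = 4021.3836 / 455.0339 = 8.8375

8.8375 days


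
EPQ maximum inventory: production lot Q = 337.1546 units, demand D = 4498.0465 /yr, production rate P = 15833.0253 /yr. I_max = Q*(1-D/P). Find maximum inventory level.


D/P = 0.2841
1 - D/P = 0.7159
I_max = 337.1546 * 0.7159 = 241.3714

241.3714 units


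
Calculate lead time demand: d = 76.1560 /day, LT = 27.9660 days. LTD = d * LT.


LTD = 76.1560 * 27.9660 = 2129.7787

2129.7787 units


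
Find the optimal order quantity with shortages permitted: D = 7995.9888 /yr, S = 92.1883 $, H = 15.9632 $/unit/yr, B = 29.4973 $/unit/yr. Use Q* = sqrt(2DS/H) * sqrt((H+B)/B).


sqrt(2DS/H) = 303.8988
sqrt((H+B)/B) = 1.2414
Q* = 303.8988 * 1.2414 = 377.2724

377.2724 units


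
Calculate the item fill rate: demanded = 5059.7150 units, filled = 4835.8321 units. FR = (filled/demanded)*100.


FR = 4835.8321 / 5059.7150 * 100 = 95.5752

95.5752%


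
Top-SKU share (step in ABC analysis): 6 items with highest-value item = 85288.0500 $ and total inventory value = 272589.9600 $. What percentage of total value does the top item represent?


Top item = 85288.0500
Total = 272589.9600
Percentage = 85288.0500 / 272589.9600 * 100 = 31.2880

31.2880%


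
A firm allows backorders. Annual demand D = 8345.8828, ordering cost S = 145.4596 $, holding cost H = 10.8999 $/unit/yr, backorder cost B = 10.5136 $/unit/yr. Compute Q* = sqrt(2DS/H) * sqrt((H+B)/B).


sqrt(2DS/H) = 471.9664
sqrt((H+B)/B) = 1.4271
Q* = 471.9664 * 1.4271 = 673.5645

673.5645 units


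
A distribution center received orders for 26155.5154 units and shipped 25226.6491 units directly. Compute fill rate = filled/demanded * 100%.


FR = 25226.6491 / 26155.5154 * 100 = 96.4487

96.4487%


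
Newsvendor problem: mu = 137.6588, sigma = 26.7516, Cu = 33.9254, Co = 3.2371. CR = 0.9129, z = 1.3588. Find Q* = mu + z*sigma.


CR = Cu/(Cu+Co) = 33.9254/(33.9254+3.2371) = 0.9129
z = 1.3588
Q* = 137.6588 + 1.3588 * 26.7516 = 174.0089

174.0089 units


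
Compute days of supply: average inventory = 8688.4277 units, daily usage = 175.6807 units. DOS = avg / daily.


DOS = 8688.4277 / 175.6807 = 49.4558

49.4558 days


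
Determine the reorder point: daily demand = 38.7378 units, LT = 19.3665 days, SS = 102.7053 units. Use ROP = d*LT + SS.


d*LT = 38.7378 * 19.3665 = 750.2156
ROP = 750.2156 + 102.7053 = 852.9209

852.9209 units


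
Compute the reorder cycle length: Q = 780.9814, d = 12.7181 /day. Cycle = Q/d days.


Cycle = 780.9814 / 12.7181 = 61.4071

61.4071 days


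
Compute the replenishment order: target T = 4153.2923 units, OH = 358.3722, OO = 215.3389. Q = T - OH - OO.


Inventory position = OH + OO = 358.3722 + 215.3389 = 573.7111
Q = 4153.2923 - 573.7111 = 3579.5812

3579.5812 units


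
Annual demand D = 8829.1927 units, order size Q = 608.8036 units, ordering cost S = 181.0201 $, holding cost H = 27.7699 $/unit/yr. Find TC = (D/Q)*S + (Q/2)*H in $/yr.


Ordering cost = D*S/Q = 2625.2495
Holding cost = Q*H/2 = 8453.2075
TC = 2625.2495 + 8453.2075 = 11078.4570

11078.4570 $/yr


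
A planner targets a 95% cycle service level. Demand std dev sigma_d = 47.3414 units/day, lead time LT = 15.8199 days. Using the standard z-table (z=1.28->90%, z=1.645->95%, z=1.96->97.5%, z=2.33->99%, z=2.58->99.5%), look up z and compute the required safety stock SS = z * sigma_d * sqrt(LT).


From the table, SL = 95% corresponds to z = 1.645
sqrt(LT) = sqrt(15.8199) = 3.9774
SS = 1.645 * 47.3414 * 3.9774 = 309.7483

309.7483 units


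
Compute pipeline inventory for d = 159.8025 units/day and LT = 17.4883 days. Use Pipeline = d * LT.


Pipeline = 159.8025 * 17.4883 = 2794.6741

2794.6741 units


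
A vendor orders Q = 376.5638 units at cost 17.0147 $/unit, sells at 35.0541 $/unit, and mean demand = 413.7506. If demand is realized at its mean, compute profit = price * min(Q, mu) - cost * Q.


Sales at mu = min(376.5638, 413.7506) = 376.5638
Revenue = 35.0541 * 376.5638 = 13200.1051
Total cost = 17.0147 * 376.5638 = 6407.1201
Profit = 13200.1051 - 6407.1201 = 6792.9850

6792.9850 $


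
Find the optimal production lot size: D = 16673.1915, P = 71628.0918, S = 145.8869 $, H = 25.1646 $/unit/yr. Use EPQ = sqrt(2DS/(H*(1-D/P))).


1 - D/P = 1 - 0.2328 = 0.7672
H*(1-D/P) = 19.3069
2DS = 4864800.4421
EPQ = sqrt(251971.8099) = 501.9679

501.9679 units


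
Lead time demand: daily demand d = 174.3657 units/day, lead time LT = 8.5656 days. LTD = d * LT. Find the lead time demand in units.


LTD = 174.3657 * 8.5656 = 1493.5468

1493.5468 units


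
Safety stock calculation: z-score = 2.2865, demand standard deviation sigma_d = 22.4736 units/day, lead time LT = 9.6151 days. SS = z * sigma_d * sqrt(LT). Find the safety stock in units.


sqrt(LT) = sqrt(9.6151) = 3.1008
SS = 2.2865 * 22.4736 * 3.1008 = 159.3385

159.3385 units


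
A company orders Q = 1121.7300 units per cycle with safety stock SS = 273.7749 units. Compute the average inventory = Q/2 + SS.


Q/2 = 560.8650
Avg = 560.8650 + 273.7749 = 834.6399

834.6399 units


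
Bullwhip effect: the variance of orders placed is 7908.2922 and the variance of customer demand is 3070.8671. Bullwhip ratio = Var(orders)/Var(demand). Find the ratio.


BW = 7908.2922 / 3070.8671 = 2.5753

2.5753


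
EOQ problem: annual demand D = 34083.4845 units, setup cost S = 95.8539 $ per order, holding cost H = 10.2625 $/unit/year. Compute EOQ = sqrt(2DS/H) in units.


2*D*S = 2 * 34083.4845 * 95.8539 = 6534069.8298
2*D*S/H = 636693.7715
EOQ = sqrt(636693.7715) = 797.9309

797.9309 units


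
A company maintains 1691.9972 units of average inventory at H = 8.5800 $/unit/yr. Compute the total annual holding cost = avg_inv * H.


Cost = 1691.9972 * 8.5800 = 14517.3360

14517.3360 $/yr


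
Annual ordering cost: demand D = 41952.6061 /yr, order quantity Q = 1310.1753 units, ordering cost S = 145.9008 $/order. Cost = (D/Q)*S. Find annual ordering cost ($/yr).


Number of orders = D/Q = 32.0206
Cost = 32.0206 * 145.9008 = 4671.8319

4671.8319 $/yr


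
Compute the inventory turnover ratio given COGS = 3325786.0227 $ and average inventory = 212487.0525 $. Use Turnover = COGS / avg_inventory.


Turnover = 3325786.0227 / 212487.0525 = 15.6517

15.6517


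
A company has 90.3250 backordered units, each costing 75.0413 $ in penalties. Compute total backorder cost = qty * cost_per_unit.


Total = 90.3250 * 75.0413 = 6778.1054

6778.1054 $


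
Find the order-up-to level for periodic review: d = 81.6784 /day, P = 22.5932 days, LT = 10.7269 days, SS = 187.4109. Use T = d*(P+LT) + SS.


P + LT = 33.3201
d*(P+LT) = 81.6784 * 33.3201 = 2721.5325
T = 2721.5325 + 187.4109 = 2908.9434

2908.9434 units


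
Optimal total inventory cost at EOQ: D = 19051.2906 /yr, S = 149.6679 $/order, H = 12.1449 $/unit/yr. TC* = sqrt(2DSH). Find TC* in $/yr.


2*D*S*H = 69259125.8104
TC* = sqrt(69259125.8104) = 8322.2068

8322.2068 $/yr


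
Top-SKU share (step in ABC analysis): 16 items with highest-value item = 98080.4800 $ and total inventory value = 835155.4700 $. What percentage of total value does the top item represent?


Top item = 98080.4800
Total = 835155.4700
Percentage = 98080.4800 / 835155.4700 * 100 = 11.7440

11.7440%


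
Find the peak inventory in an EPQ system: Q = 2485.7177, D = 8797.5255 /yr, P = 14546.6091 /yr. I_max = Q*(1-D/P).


D/P = 0.6048
1 - D/P = 0.3952
I_max = 2485.7177 * 0.3952 = 982.4007

982.4007 units


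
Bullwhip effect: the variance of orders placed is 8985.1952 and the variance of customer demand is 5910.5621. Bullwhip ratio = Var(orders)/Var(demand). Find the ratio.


BW = 8985.1952 / 5910.5621 = 1.5202

1.5202


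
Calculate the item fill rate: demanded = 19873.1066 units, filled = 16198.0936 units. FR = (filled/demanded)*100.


FR = 16198.0936 / 19873.1066 * 100 = 81.5076

81.5076%


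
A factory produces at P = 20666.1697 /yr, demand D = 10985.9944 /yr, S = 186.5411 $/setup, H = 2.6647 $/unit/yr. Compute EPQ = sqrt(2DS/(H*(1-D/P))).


1 - D/P = 1 - 0.5316 = 0.4684
H*(1-D/P) = 1.2482
2DS = 4098678.9599
EPQ = sqrt(3283767.1171) = 1812.1168

1812.1168 units


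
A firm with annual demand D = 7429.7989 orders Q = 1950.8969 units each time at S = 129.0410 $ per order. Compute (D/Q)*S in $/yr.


Number of orders = D/Q = 3.8084
Cost = 3.8084 * 129.0410 = 491.4400

491.4400 $/yr


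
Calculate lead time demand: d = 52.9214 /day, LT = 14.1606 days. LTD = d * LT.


LTD = 52.9214 * 14.1606 = 749.3988

749.3988 units


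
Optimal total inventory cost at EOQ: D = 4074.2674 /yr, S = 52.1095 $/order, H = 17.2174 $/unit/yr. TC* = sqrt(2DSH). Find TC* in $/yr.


2*D*S*H = 7310784.7953
TC* = sqrt(7310784.7953) = 2703.8463

2703.8463 $/yr


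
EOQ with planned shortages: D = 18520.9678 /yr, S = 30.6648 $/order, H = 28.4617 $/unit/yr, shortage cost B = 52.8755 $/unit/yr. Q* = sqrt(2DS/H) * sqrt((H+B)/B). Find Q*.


sqrt(2DS/H) = 199.7729
sqrt((H+B)/B) = 1.2403
Q* = 199.7729 * 1.2403 = 247.7729

247.7729 units


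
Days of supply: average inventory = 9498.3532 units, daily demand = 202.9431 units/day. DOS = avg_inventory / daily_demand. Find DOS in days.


DOS = 9498.3532 / 202.9431 = 46.8030

46.8030 days


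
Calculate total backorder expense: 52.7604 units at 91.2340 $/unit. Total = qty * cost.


Total = 52.7604 * 91.2340 = 4813.5423

4813.5423 $


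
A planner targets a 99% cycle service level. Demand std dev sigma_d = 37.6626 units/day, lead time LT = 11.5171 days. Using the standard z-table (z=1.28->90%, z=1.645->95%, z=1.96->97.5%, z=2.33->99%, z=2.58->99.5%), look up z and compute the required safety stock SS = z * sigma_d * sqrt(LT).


From the table, SL = 99% corresponds to z = 2.33
sqrt(LT) = sqrt(11.5171) = 3.3937
SS = 2.33 * 37.6626 * 3.3937 = 297.8090

297.8090 units


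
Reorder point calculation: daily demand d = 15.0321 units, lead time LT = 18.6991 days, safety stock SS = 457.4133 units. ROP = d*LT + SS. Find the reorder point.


d*LT = 15.0321 * 18.6991 = 281.0867
ROP = 281.0867 + 457.4133 = 738.5000

738.5000 units


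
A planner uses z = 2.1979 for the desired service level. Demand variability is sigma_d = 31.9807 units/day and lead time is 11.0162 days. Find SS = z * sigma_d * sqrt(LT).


sqrt(LT) = sqrt(11.0162) = 3.3191
SS = 2.1979 * 31.9807 * 3.3191 = 233.2984

233.2984 units


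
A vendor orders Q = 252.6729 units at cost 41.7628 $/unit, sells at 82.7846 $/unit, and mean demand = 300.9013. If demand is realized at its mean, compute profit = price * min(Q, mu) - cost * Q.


Sales at mu = min(252.6729, 300.9013) = 252.6729
Revenue = 82.7846 * 252.6729 = 20917.4250
Total cost = 41.7628 * 252.6729 = 10552.3278
Profit = 20917.4250 - 10552.3278 = 10365.0972

10365.0972 $


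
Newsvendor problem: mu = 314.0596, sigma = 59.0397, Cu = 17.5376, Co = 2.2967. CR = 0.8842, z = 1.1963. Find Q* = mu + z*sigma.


CR = Cu/(Cu+Co) = 17.5376/(17.5376+2.2967) = 0.8842
z = 1.1963
Q* = 314.0596 + 1.1963 * 59.0397 = 384.6888

384.6888 units


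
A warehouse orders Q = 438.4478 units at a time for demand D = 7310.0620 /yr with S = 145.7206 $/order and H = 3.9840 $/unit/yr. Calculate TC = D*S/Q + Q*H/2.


Ordering cost = D*S/Q = 2429.5403
Holding cost = Q*H/2 = 873.3880
TC = 2429.5403 + 873.3880 = 3302.9284

3302.9284 $/yr


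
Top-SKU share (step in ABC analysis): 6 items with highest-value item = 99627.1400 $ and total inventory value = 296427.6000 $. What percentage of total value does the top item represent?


Top item = 99627.1400
Total = 296427.6000
Percentage = 99627.1400 / 296427.6000 * 100 = 33.6093

33.6093%


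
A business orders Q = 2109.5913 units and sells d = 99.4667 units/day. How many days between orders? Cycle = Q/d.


Cycle = 2109.5913 / 99.4667 = 21.2090

21.2090 days


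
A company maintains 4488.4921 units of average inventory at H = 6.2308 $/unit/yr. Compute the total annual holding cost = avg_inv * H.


Cost = 4488.4921 * 6.2308 = 27966.8966

27966.8966 $/yr


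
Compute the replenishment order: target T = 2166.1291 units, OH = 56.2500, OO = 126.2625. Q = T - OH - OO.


Inventory position = OH + OO = 56.2500 + 126.2625 = 182.5125
Q = 2166.1291 - 182.5125 = 1983.6166

1983.6166 units


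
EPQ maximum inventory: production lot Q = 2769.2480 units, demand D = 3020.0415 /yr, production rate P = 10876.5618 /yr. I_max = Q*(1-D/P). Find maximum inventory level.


D/P = 0.2777
1 - D/P = 0.7223
I_max = 2769.2480 * 0.7223 = 2000.3245

2000.3245 units


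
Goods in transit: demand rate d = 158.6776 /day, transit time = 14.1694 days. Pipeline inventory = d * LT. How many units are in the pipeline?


Pipeline = 158.6776 * 14.1694 = 2248.3664

2248.3664 units


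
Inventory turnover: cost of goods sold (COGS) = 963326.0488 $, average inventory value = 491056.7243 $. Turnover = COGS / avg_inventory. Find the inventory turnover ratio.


Turnover = 963326.0488 / 491056.7243 = 1.9617

1.9617


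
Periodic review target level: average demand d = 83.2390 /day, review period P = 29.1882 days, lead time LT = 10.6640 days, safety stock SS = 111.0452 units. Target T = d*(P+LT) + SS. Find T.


P + LT = 39.8522
d*(P+LT) = 83.2390 * 39.8522 = 3317.2573
T = 3317.2573 + 111.0452 = 3428.3025

3428.3025 units


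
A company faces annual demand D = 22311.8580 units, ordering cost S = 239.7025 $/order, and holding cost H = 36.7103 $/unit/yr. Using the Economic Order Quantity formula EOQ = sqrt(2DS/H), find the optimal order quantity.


2*D*S = 2 * 22311.8580 * 239.7025 = 10696416.2845
2*D*S/H = 291373.7094
EOQ = sqrt(291373.7094) = 539.7904

539.7904 units


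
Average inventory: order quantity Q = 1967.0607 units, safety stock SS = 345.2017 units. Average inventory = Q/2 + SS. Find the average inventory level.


Q/2 = 983.5303
Avg = 983.5303 + 345.2017 = 1328.7321

1328.7321 units


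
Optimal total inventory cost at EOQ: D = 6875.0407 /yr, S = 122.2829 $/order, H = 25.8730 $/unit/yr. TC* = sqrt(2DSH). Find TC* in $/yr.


2*D*S*H = 43502857.7713
TC* = sqrt(43502857.7713) = 6595.6696

6595.6696 $/yr


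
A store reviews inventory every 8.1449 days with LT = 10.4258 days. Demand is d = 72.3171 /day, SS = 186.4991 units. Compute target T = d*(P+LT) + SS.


P + LT = 18.5707
d*(P+LT) = 72.3171 * 18.5707 = 1342.9792
T = 1342.9792 + 186.4991 = 1529.4783

1529.4783 units


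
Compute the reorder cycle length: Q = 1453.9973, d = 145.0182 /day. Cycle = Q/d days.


Cycle = 1453.9973 / 145.0182 = 10.0263

10.0263 days


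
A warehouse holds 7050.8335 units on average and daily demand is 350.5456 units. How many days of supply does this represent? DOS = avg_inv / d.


DOS = 7050.8335 / 350.5456 = 20.1139

20.1139 days


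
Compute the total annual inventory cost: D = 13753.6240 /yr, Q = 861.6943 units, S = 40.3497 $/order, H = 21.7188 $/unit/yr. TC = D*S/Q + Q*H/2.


Ordering cost = D*S/Q = 644.0272
Holding cost = Q*H/2 = 9357.4831
TC = 644.0272 + 9357.4831 = 10001.5103

10001.5103 $/yr


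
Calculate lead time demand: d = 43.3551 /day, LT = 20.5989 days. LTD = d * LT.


LTD = 43.3551 * 20.5989 = 893.0674

893.0674 units


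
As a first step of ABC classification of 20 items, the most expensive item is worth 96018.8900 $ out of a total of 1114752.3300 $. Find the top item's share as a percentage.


Top item = 96018.8900
Total = 1114752.3300
Percentage = 96018.8900 / 1114752.3300 * 100 = 8.6135

8.6135%


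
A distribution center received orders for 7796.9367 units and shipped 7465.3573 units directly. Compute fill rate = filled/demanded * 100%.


FR = 7465.3573 / 7796.9367 * 100 = 95.7473

95.7473%


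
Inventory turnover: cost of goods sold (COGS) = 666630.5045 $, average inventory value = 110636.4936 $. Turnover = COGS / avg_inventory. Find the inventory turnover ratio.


Turnover = 666630.5045 / 110636.4936 = 6.0254

6.0254


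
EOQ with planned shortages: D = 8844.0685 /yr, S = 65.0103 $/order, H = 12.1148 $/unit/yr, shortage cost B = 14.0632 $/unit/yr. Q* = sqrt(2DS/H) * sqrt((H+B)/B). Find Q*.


sqrt(2DS/H) = 308.0874
sqrt((H+B)/B) = 1.3644
Q* = 308.0874 * 1.3644 = 420.3395

420.3395 units


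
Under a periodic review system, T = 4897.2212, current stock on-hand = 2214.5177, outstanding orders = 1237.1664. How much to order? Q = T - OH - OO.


Inventory position = OH + OO = 2214.5177 + 1237.1664 = 3451.6841
Q = 4897.2212 - 3451.6841 = 1445.5371

1445.5371 units


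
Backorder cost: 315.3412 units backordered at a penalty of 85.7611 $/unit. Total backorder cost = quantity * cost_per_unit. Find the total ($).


Total = 315.3412 * 85.7611 = 27044.0082

27044.0082 $


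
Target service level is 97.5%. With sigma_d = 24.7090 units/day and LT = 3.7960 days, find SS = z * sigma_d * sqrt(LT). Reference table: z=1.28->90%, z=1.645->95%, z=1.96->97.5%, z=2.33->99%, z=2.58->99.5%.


From the table, SL = 97.5% corresponds to z = 1.96
sqrt(LT) = sqrt(3.7960) = 1.9483
SS = 1.96 * 24.7090 * 1.9483 = 94.3570

94.3570 units


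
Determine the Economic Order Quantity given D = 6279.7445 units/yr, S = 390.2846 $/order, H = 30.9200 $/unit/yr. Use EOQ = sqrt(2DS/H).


2*D*S = 2 * 6279.7445 * 390.2846 = 4901775.1406
2*D*S/H = 158530.8907
EOQ = sqrt(158530.8907) = 398.1594

398.1594 units


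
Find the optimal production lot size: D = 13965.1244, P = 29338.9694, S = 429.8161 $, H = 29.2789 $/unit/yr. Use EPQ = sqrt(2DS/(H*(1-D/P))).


1 - D/P = 1 - 0.4760 = 0.5240
H*(1-D/P) = 15.3424
2DS = 12004870.6112
EPQ = sqrt(782465.2932) = 884.5707

884.5707 units


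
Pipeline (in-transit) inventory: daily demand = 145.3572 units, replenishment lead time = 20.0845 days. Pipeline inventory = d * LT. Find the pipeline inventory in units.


Pipeline = 145.3572 * 20.0845 = 2919.4267

2919.4267 units


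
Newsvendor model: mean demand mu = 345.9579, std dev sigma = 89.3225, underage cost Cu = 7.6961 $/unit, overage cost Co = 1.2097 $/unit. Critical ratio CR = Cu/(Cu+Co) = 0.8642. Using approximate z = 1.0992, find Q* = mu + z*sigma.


CR = Cu/(Cu+Co) = 7.6961/(7.6961+1.2097) = 0.8642
z = 1.0992
Q* = 345.9579 + 1.0992 * 89.3225 = 444.1412

444.1412 units


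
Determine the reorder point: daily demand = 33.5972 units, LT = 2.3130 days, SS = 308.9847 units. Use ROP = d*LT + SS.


d*LT = 33.5972 * 2.3130 = 77.7103
ROP = 77.7103 + 308.9847 = 386.6950

386.6950 units


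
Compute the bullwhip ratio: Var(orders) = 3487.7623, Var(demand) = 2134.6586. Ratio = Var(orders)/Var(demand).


BW = 3487.7623 / 2134.6586 = 1.6339

1.6339


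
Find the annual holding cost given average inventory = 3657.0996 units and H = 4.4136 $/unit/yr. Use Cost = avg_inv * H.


Cost = 3657.0996 * 4.4136 = 16140.9748

16140.9748 $/yr


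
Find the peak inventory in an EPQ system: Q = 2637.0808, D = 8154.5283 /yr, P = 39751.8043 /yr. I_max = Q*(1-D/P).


D/P = 0.2051
1 - D/P = 0.7949
I_max = 2637.0808 * 0.7949 = 2096.1204

2096.1204 units


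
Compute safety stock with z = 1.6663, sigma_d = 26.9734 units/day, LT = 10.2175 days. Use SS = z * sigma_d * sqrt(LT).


sqrt(LT) = sqrt(10.2175) = 3.1965
SS = 1.6663 * 26.9734 * 3.1965 = 143.6684

143.6684 units


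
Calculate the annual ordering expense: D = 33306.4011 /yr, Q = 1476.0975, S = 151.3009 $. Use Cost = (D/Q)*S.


Number of orders = D/Q = 22.5638
Cost = 22.5638 * 151.3009 = 3413.9266

3413.9266 $/yr


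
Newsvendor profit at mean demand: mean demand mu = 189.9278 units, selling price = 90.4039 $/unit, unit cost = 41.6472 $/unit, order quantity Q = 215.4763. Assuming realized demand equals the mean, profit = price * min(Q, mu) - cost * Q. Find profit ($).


Sales at mu = min(215.4763, 189.9278) = 189.9278
Revenue = 90.4039 * 189.9278 = 17170.2138
Total cost = 41.6472 * 215.4763 = 8973.9846
Profit = 17170.2138 - 8973.9846 = 8196.2293

8196.2293 $


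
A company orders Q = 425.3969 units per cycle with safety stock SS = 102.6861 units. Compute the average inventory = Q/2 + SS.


Q/2 = 212.6985
Avg = 212.6985 + 102.6861 = 315.3845

315.3845 units


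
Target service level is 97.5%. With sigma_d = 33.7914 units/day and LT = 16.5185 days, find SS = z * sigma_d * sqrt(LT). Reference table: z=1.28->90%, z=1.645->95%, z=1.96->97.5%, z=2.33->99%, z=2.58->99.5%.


From the table, SL = 97.5% corresponds to z = 1.96
sqrt(LT) = sqrt(16.5185) = 4.0643
SS = 1.96 * 33.7914 * 4.0643 = 269.1830

269.1830 units


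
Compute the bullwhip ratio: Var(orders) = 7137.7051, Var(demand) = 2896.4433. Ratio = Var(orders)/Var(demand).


BW = 7137.7051 / 2896.4433 = 2.4643

2.4643


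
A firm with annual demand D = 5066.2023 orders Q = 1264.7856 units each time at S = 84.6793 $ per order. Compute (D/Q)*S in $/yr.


Number of orders = D/Q = 4.0056
Cost = 4.0056 * 84.6793 = 339.1899

339.1899 $/yr


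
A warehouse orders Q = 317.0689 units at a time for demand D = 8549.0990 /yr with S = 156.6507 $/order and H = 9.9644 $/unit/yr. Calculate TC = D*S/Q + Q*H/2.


Ordering cost = D*S/Q = 4223.7581
Holding cost = Q*H/2 = 1579.7007
TC = 4223.7581 + 1579.7007 = 5803.4588

5803.4588 $/yr


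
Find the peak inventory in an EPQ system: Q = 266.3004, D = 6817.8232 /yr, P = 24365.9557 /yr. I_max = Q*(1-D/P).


D/P = 0.2798
1 - D/P = 0.7202
I_max = 266.3004 * 0.7202 = 191.7870

191.7870 units


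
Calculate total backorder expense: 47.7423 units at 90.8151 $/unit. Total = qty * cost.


Total = 47.7423 * 90.8151 = 4335.7217

4335.7217 $


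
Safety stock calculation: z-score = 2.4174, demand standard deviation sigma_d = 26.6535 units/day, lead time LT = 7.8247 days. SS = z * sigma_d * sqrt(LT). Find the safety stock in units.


sqrt(LT) = sqrt(7.8247) = 2.7973
SS = 2.4174 * 26.6535 * 2.7973 = 180.2340

180.2340 units


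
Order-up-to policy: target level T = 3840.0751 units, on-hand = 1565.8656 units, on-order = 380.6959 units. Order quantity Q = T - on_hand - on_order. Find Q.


Inventory position = OH + OO = 1565.8656 + 380.6959 = 1946.5615
Q = 3840.0751 - 1946.5615 = 1893.5136

1893.5136 units


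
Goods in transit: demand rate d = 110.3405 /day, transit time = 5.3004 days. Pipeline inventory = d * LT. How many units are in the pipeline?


Pipeline = 110.3405 * 5.3004 = 584.8488

584.8488 units


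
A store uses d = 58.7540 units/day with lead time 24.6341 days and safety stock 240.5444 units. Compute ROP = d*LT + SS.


d*LT = 58.7540 * 24.6341 = 1447.3519
ROP = 1447.3519 + 240.5444 = 1687.8963

1687.8963 units


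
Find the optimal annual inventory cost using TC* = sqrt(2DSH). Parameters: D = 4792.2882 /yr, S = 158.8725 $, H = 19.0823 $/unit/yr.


2*D*S*H = 29057106.9861
TC* = sqrt(29057106.9861) = 5390.4644

5390.4644 $/yr


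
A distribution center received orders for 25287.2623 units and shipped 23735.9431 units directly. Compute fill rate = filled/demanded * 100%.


FR = 23735.9431 / 25287.2623 * 100 = 93.8652

93.8652%


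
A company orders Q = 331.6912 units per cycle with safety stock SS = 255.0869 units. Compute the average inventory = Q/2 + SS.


Q/2 = 165.8456
Avg = 165.8456 + 255.0869 = 420.9325

420.9325 units


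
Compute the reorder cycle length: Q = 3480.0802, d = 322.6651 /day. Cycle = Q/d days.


Cycle = 3480.0802 / 322.6651 = 10.7854

10.7854 days


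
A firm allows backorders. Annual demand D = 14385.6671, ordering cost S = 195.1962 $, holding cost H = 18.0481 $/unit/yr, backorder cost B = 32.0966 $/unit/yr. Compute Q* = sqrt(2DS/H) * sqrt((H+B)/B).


sqrt(2DS/H) = 557.8275
sqrt((H+B)/B) = 1.2499
Q* = 557.8275 * 1.2499 = 697.2410

697.2410 units


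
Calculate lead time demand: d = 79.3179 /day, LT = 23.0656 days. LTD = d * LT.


LTD = 79.3179 * 23.0656 = 1829.5150

1829.5150 units


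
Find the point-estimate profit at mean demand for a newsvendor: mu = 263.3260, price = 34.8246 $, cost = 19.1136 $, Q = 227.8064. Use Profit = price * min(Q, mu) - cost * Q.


Sales at mu = min(227.8064, 263.3260) = 227.8064
Revenue = 34.8246 * 227.8064 = 7933.2668
Total cost = 19.1136 * 227.8064 = 4354.2004
Profit = 7933.2668 - 4354.2004 = 3579.0664

3579.0664 $


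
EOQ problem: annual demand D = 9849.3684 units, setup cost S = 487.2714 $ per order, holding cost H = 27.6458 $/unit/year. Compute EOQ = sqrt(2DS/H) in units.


2*D*S = 2 * 9849.3684 * 487.2714 = 9598631.0588
2*D*S/H = 347200.3364
EOQ = sqrt(347200.3364) = 589.2371

589.2371 units


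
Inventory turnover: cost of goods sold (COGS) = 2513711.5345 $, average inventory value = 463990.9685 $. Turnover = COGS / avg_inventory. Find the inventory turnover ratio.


Turnover = 2513711.5345 / 463990.9685 = 5.4176

5.4176


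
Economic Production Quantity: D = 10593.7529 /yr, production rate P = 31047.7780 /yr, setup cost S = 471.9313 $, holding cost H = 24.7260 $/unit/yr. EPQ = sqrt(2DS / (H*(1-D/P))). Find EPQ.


1 - D/P = 1 - 0.3412 = 0.6588
H*(1-D/P) = 16.2893
2DS = 9999047.1560
EPQ = sqrt(613841.8464) = 783.4806

783.4806 units
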